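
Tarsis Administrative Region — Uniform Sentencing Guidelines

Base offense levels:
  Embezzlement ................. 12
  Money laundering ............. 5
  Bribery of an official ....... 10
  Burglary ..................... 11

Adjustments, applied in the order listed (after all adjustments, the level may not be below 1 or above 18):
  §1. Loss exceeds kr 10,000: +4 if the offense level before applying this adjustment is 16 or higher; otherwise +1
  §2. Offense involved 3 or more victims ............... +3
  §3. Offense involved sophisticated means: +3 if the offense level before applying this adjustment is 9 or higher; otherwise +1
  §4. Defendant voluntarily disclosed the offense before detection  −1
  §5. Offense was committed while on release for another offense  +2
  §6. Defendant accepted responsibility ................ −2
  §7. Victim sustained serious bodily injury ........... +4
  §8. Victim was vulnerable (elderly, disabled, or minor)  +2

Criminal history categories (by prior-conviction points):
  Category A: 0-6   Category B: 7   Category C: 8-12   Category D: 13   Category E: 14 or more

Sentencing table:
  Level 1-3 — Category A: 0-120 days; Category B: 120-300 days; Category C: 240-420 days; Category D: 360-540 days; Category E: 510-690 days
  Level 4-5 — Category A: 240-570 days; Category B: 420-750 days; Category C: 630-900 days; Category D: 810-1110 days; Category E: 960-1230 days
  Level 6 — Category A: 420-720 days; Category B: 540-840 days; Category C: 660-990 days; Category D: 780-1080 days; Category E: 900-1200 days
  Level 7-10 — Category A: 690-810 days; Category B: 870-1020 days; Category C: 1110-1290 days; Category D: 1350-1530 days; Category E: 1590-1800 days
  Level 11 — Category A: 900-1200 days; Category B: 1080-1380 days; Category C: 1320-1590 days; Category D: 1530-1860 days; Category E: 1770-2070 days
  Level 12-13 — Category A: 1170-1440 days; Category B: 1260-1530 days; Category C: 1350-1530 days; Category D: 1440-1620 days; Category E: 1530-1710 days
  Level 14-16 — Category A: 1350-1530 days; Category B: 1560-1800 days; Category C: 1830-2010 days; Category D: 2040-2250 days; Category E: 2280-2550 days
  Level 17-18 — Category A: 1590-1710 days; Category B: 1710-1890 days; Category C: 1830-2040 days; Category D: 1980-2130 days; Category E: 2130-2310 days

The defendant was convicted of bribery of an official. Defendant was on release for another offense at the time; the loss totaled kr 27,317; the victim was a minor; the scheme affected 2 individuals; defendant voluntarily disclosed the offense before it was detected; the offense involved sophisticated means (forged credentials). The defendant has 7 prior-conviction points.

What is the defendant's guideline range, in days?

1710-1890 days

Base offense level for bribery of an official: 10.
§1 applies (level before this adjustment is 10 < 16, so +1): 10 + 1 = 11.
§3 applies (level before this adjustment is 11 ≥ 9, so +3): 11 + 3 = 14.
§4 applies: 14 − 1 = 13.
§5 applies: 13 + 2 = 15.
§6 does not apply.
§8 applies: 15 + 2 = 17.
Final offense level: 17.
Criminal history: 7 prior points → Category B (7).
Level 17 falls in the 17-18 band.
Grid: Level 17-18 × Category B = 1710-1890 days.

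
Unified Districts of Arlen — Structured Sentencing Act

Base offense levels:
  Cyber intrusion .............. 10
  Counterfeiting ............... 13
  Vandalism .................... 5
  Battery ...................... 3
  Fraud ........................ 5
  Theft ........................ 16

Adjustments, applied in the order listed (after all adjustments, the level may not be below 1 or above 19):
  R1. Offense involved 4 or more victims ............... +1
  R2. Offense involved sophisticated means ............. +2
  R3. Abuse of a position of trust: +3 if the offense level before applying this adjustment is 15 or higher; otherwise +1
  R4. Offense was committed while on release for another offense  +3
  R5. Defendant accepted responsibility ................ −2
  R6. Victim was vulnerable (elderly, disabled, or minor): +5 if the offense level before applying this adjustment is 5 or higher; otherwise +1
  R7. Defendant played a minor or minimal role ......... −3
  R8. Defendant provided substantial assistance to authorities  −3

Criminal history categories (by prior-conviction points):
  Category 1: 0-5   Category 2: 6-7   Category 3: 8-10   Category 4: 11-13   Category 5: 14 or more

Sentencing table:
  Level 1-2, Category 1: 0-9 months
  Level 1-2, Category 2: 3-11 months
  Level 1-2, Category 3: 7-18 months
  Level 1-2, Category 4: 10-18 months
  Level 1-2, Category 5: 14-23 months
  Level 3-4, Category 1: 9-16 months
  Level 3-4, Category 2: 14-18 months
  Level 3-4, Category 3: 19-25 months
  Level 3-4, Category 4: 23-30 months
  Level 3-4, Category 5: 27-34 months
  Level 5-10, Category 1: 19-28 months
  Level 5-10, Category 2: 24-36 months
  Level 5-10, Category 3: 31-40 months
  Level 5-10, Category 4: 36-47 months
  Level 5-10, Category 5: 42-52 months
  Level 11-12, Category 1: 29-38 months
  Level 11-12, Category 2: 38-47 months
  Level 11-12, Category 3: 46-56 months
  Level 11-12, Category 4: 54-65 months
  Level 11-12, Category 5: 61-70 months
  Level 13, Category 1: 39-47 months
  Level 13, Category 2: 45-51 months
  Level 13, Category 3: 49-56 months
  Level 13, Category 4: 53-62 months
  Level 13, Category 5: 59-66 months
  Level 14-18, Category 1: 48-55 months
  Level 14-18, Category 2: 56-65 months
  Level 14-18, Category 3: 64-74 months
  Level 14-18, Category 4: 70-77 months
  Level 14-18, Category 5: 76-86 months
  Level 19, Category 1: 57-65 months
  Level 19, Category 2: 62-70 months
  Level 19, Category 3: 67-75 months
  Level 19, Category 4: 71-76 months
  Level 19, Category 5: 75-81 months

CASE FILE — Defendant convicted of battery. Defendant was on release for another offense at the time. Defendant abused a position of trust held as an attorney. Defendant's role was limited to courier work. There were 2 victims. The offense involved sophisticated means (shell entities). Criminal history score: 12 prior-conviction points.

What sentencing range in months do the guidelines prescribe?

36-47 months

Base offense level for battery: 3.
R2 applies: 3 + 2 = 5.
R3 applies (level before this adjustment is 5 < 15, so +1): 5 + 1 = 6.
R4 applies: 6 + 3 = 9.
R7 applies: 9 − 3 = 6.
Final offense level: 6.
Criminal history: 12 prior points → Category 4 (11-13).
Level 6 falls in the 5-10 band.
Grid: Level 5-10 × Category 4 = 36-47 months.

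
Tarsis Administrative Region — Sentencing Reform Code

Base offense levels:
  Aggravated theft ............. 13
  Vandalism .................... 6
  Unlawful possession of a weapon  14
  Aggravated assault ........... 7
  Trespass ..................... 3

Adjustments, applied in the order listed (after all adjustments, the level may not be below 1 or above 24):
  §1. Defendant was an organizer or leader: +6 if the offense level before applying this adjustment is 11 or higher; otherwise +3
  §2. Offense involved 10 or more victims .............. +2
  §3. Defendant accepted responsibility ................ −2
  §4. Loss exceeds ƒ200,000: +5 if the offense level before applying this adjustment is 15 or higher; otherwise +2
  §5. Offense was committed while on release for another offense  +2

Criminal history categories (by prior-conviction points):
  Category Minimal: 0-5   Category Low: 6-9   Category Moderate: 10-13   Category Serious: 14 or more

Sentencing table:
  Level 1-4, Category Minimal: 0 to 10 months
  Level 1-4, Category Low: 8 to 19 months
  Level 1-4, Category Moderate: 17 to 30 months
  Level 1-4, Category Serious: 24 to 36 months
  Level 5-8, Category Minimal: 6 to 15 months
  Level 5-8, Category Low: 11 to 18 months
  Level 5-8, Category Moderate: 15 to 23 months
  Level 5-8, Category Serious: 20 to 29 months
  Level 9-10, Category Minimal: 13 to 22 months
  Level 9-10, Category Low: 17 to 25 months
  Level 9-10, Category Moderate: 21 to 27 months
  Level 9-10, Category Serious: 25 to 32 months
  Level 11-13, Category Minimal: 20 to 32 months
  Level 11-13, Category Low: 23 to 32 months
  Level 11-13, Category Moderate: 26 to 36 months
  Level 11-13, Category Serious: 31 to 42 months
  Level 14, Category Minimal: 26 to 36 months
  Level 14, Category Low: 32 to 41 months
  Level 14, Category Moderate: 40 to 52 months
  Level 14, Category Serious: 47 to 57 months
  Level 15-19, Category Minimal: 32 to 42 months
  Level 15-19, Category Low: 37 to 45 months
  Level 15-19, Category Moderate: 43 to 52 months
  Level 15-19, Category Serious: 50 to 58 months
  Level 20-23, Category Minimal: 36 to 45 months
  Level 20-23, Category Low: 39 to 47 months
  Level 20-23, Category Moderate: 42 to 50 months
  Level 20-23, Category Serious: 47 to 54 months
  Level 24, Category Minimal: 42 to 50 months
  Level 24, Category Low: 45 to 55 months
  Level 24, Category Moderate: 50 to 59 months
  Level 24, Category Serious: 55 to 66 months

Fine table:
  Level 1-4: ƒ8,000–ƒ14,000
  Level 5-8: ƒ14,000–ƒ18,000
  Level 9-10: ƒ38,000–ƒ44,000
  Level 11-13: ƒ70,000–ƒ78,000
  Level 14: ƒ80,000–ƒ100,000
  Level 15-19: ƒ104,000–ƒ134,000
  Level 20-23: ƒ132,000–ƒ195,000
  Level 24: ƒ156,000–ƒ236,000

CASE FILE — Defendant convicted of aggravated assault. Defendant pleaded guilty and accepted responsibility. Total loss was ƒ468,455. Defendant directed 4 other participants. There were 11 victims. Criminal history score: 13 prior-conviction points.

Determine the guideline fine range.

ƒ70,000–ƒ78,000

Base offense level for aggravated assault: 7.
§1 applies (level before this adjustment is 7 < 11, so +3): 7 + 3 = 10.
§2 applies: 10 + 2 = 12.
§3 applies: 12 − 2 = 10.
§4 applies (level before this adjustment is 10 < 15, so +2): 10 + 2 = 12.
Final offense level: 12.
Level 12 falls in the 11-13 band.
Fine table: Level 11-13 → ƒ70,000–ƒ78,000.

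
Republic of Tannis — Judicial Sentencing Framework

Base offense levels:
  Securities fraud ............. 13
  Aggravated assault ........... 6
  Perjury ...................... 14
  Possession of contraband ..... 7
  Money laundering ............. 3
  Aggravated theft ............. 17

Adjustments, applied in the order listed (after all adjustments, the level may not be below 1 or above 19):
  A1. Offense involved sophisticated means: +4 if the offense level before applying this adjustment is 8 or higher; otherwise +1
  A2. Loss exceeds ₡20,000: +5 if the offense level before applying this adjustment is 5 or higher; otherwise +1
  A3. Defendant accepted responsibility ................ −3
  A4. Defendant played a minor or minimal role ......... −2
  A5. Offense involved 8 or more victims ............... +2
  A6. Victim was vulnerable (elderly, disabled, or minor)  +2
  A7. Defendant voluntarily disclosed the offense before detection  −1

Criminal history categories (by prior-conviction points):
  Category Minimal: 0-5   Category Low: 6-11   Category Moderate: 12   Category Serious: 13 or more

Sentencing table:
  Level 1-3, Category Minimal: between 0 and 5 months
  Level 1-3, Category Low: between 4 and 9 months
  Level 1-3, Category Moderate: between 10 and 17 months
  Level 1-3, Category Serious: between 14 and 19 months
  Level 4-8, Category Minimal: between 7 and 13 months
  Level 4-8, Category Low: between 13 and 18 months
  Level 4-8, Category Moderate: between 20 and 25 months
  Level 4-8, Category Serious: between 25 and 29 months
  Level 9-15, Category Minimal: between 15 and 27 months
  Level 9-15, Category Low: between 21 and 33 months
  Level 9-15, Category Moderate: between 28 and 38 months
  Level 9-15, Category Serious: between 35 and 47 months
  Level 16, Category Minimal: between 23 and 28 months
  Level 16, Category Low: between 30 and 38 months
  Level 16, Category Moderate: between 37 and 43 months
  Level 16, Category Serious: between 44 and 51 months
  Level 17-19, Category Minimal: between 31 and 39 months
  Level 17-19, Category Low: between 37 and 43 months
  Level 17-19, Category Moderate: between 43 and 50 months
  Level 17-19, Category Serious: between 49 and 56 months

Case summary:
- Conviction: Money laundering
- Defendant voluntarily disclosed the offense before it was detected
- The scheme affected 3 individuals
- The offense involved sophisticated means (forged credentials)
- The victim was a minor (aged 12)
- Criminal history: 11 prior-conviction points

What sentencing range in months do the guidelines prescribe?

13-18 months

Base offense level for money laundering: 3.
A1 applies (level before this adjustment is 3 < 8, so +1): 3 + 1 = 4.
A2 does not apply.
A3 does not apply.
A5 does not apply.
A6 applies: 4 + 2 = 6.
A7 applies: 6 − 1 = 5.
Final offense level: 5.
Criminal history: 11 prior points → Category Low (6-11).
Level 5 falls in the 4-8 band.
Grid: Level 4-8 × Category Low = 13-18 months.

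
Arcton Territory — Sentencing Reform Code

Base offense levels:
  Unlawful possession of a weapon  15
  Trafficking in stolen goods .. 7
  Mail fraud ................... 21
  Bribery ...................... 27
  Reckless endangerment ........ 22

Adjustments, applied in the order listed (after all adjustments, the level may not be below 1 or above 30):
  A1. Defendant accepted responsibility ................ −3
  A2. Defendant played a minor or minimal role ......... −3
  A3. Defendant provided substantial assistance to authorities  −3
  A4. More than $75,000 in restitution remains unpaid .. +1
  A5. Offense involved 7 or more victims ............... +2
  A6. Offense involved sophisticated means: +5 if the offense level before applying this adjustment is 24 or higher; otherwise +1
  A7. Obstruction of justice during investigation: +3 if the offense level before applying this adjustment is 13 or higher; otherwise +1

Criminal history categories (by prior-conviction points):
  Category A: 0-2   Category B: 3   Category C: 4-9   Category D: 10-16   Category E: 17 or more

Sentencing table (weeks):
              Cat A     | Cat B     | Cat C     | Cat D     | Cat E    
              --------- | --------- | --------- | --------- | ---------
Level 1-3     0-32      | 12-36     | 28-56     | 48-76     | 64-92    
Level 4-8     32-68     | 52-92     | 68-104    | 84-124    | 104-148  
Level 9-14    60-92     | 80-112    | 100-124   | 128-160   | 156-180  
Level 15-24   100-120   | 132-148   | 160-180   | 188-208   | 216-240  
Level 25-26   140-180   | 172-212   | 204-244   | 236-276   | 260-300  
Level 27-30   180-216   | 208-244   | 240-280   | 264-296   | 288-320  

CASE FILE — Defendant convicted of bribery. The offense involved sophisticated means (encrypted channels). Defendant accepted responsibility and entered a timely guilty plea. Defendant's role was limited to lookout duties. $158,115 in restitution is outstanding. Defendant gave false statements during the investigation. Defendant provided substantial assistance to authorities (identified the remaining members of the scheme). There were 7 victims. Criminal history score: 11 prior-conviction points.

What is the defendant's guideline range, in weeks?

Base offense level for bribery: 27.
A1 applies: 27 − 3 = 24.
A2 applies: 24 − 3 = 21.
A3 applies: 21 − 3 = 18.
A4 applies: 18 + 1 = 19.
A5 applies: 19 + 2 = 21.
A6 applies (level before this adjustment is 21 < 24, so +1): 21 + 1 = 22.
A7 applies (level before this adjustment is 22 ≥ 13, so +3): 22 + 3 = 25.
Final offense level: 25.
Criminal history: 11 prior points → Category D (10-16).
Level 25 falls in the 25-26 band.
Grid: Level 25-26 × Category D = 236-276 weeks.

236-276 weeks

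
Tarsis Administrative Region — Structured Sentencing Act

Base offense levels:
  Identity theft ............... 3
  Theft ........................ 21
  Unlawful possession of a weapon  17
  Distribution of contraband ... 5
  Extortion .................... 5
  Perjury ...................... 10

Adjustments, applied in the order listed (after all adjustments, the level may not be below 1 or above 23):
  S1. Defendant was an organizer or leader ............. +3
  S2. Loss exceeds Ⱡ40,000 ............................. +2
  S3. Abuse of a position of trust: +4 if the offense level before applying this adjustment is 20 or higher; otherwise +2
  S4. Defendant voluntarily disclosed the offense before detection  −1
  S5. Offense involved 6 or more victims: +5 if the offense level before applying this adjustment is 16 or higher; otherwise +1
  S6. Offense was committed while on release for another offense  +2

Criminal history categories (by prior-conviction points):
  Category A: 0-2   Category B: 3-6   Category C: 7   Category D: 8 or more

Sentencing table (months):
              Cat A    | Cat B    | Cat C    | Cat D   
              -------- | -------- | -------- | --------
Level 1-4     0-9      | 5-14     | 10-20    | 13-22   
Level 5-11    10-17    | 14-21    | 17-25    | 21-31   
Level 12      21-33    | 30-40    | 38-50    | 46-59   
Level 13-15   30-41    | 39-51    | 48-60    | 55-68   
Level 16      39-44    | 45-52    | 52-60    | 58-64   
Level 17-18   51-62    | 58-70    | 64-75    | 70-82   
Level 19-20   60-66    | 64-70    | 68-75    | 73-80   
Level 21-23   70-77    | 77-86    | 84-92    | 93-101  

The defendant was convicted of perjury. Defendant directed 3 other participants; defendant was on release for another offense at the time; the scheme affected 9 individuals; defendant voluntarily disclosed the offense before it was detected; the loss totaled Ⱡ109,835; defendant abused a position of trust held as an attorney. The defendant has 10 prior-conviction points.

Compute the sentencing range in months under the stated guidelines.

Base offense level for perjury: 10.
S1 applies: 10 + 3 = 13.
S2 applies: 13 + 2 = 15.
S3 applies (level before this adjustment is 15 < 20, so +2): 15 + 2 = 17.
S4 applies: 17 − 1 = 16.
S5 applies (level before this adjustment is 16 ≥ 16, so +5): 16 + 5 = 21.
S6 applies: 21 + 2 = 23.
Final offense level: 23.
Criminal history: 10 prior points → Category D (8+).
Level 23 falls in the 21-23 band.
Grid: Level 21-23 × Category D = 93-101 months.

93-101 months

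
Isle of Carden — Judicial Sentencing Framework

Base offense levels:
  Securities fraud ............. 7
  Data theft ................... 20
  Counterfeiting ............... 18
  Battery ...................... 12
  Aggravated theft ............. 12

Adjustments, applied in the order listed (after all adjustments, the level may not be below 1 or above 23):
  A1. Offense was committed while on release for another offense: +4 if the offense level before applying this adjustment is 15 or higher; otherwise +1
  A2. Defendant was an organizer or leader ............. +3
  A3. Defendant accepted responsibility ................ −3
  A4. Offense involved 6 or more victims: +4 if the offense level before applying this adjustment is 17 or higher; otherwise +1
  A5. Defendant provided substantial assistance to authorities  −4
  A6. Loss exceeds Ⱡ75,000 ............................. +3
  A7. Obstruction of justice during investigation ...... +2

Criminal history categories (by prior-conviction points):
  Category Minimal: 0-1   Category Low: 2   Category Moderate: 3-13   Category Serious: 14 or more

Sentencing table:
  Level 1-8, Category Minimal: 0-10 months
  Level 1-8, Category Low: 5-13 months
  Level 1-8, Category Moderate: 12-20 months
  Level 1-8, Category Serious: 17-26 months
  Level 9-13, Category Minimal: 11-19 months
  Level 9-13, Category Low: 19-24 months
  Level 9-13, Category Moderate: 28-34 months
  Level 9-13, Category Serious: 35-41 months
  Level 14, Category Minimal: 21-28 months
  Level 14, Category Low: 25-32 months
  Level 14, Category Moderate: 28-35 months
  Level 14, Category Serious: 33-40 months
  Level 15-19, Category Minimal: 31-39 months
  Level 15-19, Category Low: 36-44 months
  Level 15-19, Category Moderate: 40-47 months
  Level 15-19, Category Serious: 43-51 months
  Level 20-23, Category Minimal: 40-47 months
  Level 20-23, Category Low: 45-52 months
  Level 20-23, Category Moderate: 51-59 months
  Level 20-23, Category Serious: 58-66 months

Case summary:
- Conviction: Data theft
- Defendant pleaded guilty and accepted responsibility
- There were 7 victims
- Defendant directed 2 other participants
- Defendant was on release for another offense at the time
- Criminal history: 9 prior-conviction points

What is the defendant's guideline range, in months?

51-59 months

Base offense level for data theft: 20.
A1 applies (level before this adjustment is 20 ≥ 15, so +4): 20 + 4 = 24.
A2 applies: 24 + 3 = 27.
A3 applies: 27 − 3 = 24.
A4 applies (level before this adjustment is 24 ≥ 17, so +4): 24 + 4 = 28.
A5 does not apply.
A6 does not apply.
Level 28 exceeds the maximum of 23; capped at 23.
Final offense level: 23.
Criminal history: 9 prior points → Category Moderate (3-13).
Level 23 falls in the 20-23 band.
Grid: Level 20-23 × Category Moderate = 51-59 months.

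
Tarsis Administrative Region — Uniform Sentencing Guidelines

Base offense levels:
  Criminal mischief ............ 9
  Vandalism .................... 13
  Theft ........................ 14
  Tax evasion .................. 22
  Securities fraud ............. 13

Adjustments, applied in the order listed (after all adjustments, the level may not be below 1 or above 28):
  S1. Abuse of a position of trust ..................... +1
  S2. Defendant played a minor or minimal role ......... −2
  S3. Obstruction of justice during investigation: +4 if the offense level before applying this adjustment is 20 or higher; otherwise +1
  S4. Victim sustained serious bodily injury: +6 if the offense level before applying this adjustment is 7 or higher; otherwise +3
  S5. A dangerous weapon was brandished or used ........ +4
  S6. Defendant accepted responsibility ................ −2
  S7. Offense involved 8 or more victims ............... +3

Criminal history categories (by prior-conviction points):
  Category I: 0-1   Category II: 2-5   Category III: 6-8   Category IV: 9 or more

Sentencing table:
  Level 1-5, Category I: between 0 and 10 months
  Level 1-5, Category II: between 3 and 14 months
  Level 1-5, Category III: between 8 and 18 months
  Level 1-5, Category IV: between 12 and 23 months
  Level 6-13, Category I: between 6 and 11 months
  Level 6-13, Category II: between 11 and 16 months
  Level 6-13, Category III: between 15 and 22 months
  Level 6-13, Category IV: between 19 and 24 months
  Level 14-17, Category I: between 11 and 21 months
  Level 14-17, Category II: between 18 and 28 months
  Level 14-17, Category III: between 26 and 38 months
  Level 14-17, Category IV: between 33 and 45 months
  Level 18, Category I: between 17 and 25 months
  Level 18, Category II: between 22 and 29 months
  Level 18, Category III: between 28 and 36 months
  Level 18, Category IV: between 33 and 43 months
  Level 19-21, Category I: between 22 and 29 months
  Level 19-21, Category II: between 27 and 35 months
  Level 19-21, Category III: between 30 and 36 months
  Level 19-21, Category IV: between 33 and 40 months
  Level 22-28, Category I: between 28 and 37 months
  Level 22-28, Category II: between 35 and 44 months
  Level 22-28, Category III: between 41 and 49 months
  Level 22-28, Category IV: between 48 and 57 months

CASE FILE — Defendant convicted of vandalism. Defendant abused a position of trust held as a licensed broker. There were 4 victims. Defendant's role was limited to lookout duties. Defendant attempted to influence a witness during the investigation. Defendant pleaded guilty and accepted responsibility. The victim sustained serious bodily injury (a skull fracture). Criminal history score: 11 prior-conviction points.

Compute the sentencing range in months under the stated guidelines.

Base offense level for vandalism: 13.
S1 applies: 13 + 1 = 14.
S2 applies: 14 − 2 = 12.
S3 applies (level before this adjustment is 12 < 20, so +1): 12 + 1 = 13.
S4 applies (level before this adjustment is 13 ≥ 7, so +6): 13 + 6 = 19.
S6 applies: 19 − 2 = 17.
S7 does not apply.
Final offense level: 17.
Criminal history: 11 prior points → Category IV (9+).
Level 17 falls in the 14-17 band.
Grid: Level 14-17 × Category IV = 33-45 months.

33-45 months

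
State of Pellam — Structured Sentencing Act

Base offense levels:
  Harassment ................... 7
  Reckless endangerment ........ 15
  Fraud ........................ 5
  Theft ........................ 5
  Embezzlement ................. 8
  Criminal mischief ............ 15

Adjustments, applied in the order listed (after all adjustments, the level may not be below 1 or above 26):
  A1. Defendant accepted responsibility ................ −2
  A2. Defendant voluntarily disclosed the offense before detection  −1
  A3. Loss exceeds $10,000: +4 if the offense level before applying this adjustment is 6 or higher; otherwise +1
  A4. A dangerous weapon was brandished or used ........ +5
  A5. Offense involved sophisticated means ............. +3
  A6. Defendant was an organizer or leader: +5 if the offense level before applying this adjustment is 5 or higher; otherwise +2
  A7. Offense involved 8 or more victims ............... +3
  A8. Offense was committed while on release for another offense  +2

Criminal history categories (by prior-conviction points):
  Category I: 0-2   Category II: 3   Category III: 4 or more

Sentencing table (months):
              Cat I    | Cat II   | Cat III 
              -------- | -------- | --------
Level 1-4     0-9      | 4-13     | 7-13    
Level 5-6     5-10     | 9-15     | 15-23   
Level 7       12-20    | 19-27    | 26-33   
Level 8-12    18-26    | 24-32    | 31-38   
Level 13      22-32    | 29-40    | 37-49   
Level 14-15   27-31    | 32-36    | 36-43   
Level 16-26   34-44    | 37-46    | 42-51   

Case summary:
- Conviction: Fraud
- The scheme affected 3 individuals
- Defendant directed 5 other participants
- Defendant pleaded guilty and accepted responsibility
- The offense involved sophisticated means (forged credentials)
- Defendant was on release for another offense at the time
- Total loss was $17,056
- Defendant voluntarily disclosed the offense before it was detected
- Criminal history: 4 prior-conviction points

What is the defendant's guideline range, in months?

Base offense level for fraud: 5.
A1 applies: 5 − 2 = 3.
A2 applies: 3 − 1 = 2.
A3 applies (level before this adjustment is 2 < 6, so +1): 2 + 1 = 3.
A4 does not apply.
A5 applies: 3 + 3 = 6.
A6 applies (level before this adjustment is 6 ≥ 5, so +5): 6 + 5 = 11.
A7 does not apply.
A8 applies: 11 + 2 = 13.
Final offense level: 13.
Criminal history: 4 prior points → Category III (4+).
Level 13 falls in the 13 band.
Grid: Level 13 × Category III = 37-49 months.

37-49 months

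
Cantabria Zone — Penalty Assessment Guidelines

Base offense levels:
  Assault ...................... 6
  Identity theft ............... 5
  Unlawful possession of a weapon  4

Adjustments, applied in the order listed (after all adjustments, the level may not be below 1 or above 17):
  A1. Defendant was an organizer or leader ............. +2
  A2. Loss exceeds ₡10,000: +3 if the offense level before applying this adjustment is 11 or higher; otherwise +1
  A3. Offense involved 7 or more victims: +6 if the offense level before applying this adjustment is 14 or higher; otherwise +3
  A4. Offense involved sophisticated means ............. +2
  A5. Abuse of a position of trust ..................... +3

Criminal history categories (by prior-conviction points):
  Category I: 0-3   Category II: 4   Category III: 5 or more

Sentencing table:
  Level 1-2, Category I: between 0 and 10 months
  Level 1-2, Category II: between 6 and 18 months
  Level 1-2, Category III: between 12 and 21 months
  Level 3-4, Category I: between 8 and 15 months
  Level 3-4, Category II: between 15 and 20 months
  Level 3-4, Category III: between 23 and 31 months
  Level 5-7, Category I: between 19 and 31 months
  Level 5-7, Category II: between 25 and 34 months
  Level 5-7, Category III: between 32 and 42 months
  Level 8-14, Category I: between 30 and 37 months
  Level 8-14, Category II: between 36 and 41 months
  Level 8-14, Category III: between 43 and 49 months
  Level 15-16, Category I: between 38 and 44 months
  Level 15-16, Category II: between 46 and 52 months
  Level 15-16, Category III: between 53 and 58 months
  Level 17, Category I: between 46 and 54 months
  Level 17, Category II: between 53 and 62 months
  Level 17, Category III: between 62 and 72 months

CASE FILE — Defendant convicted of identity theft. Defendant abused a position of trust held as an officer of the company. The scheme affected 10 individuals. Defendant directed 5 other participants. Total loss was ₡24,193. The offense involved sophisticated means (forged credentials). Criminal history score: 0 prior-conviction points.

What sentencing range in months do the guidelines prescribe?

38-44 months

Base offense level for identity theft: 5.
A1 applies: 5 + 2 = 7.
A2 applies (level before this adjustment is 7 < 11, so +1): 7 + 1 = 8.
A3 applies (level before this adjustment is 8 < 14, so +3): 8 + 3 = 11.
A4 applies: 11 + 2 = 13.
A5 applies: 13 + 3 = 16.
Final offense level: 16.
Criminal history: 0 prior points → Category I (0-3).
Level 16 falls in the 15-16 band.
Grid: Level 15-16 × Category I = 38-44 months.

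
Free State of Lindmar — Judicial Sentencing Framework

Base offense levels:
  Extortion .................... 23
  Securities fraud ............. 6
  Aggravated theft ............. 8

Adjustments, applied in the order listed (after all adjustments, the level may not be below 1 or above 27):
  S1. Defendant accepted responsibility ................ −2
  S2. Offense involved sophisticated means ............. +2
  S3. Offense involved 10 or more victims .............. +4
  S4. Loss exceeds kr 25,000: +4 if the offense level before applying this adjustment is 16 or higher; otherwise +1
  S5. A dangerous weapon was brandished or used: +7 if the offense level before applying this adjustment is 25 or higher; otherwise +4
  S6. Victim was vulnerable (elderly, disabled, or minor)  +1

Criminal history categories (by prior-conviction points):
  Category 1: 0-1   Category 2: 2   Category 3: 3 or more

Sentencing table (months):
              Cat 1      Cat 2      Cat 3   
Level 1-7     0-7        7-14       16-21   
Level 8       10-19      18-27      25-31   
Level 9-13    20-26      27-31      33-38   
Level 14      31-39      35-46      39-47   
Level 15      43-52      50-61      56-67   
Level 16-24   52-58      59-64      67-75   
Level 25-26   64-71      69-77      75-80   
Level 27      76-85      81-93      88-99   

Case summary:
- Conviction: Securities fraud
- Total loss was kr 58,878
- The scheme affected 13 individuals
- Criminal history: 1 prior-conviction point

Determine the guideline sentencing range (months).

Base offense level for securities fraud: 6.
S3 applies: 6 + 4 = 10.
S4 applies (level before this adjustment is 10 < 16, so +1): 10 + 1 = 11.
S5 does not apply.
Final offense level: 11.
Criminal history: 1 prior point → Category 1 (0-1).
Level 11 falls in the 9-13 band.
Grid: Level 9-13 × Category 1 = 20-26 months.

20-26 months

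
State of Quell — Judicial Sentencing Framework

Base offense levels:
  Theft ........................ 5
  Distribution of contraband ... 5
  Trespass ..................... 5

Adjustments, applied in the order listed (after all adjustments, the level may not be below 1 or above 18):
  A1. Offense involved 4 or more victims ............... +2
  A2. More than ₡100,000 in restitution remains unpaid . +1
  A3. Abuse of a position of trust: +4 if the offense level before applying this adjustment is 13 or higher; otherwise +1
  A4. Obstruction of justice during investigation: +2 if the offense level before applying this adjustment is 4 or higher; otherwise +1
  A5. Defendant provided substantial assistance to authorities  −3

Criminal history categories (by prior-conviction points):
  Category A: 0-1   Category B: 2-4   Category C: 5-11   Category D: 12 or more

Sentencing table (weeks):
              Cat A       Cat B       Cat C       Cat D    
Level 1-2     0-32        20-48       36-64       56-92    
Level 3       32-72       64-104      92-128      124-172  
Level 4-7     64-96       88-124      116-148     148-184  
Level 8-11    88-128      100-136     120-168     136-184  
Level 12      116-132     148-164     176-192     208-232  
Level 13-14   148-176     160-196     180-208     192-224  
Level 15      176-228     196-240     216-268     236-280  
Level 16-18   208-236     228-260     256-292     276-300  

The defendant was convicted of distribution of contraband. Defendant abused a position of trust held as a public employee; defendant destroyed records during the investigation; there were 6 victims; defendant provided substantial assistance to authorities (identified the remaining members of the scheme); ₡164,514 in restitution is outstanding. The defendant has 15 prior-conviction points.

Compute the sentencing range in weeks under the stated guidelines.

136-184 weeks

Base offense level for distribution of contraband: 5.
A1 applies: 5 + 2 = 7.
A2 applies: 7 + 1 = 8.
A3 applies (level before this adjustment is 8 < 13, so +1): 8 + 1 = 9.
A4 applies (level before this adjustment is 9 ≥ 4, so +2): 9 + 2 = 11.
A5 applies: 11 − 3 = 8.
Final offense level: 8.
Criminal history: 15 prior points → Category D (12+).
Level 8 falls in the 8-11 band.
Grid: Level 8-11 × Category D = 136-184 weeks.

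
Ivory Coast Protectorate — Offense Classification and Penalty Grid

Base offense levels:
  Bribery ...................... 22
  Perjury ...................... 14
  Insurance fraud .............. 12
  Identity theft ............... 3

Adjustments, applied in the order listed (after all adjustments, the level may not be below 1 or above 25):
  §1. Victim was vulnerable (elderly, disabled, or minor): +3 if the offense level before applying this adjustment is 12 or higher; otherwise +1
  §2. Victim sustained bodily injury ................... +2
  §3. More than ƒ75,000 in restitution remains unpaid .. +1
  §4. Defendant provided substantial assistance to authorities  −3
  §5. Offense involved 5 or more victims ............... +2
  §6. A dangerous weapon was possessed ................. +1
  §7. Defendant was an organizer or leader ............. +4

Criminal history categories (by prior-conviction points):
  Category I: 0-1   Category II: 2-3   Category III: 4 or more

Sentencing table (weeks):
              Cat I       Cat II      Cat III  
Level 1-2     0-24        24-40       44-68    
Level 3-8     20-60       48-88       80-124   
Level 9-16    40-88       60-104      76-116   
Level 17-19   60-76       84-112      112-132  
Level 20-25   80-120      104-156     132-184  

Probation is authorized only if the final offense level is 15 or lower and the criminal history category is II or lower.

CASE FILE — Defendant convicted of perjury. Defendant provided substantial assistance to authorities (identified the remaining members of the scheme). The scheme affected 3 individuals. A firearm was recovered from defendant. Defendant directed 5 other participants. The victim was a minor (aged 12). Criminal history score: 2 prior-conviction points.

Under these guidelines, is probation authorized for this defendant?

No

Base offense level for perjury: 14.
§1 applies (level before this adjustment is 14 ≥ 12, so +3): 14 + 3 = 17.
§2 does not apply.
§3 does not apply.
§4 applies: 17 − 3 = 14.
§6 applies: 14 + 1 = 15.
§7 applies: 15 + 4 = 19.
Final offense level: 19.
Criminal history: 2 prior points → Category II (2-3).
Level 19 falls in the 17-19 band.
Grid: Level 17-19 × Category II = 84-112 weeks.
Probation check: level 19 > 15 and category II ≤ II → not eligible.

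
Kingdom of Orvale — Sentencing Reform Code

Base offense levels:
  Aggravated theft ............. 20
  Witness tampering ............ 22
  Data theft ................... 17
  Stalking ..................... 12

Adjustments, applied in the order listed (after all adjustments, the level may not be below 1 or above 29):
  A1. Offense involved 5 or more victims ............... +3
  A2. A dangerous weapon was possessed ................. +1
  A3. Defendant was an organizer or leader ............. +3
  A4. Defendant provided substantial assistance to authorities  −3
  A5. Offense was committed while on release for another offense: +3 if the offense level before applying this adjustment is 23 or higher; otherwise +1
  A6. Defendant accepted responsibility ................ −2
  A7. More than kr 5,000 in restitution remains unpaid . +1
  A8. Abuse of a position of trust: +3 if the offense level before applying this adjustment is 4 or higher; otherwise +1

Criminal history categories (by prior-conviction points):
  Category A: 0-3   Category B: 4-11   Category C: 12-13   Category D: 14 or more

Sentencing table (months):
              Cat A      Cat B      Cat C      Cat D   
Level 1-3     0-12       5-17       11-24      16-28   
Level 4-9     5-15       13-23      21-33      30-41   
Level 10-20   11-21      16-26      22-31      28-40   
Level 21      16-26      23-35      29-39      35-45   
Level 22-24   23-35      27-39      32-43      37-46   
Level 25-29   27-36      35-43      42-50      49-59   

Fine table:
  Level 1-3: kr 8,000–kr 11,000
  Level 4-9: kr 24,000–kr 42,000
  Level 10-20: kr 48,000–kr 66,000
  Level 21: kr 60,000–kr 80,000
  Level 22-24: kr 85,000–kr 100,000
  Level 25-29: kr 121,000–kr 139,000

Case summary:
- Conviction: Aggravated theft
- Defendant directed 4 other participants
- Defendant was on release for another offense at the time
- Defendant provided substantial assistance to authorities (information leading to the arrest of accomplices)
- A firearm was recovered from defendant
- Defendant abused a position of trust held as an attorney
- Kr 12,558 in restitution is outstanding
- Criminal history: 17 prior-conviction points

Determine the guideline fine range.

Base offense level for aggravated theft: 20.
A2 applies: 20 + 1 = 21.
A3 applies: 21 + 3 = 24.
A4 applies: 24 − 3 = 21.
A5 applies (level before this adjustment is 21 < 23, so +1): 21 + 1 = 22.
A6 does not apply.
A7 applies: 22 + 1 = 23.
A8 applies (level before this adjustment is 23 ≥ 4, so +3): 23 + 3 = 26.
Final offense level: 26.
Level 26 falls in the 25-29 band.
Fine table: Level 25-29 → kr 121,000–kr 139,000.

kr 121,000–kr 139,000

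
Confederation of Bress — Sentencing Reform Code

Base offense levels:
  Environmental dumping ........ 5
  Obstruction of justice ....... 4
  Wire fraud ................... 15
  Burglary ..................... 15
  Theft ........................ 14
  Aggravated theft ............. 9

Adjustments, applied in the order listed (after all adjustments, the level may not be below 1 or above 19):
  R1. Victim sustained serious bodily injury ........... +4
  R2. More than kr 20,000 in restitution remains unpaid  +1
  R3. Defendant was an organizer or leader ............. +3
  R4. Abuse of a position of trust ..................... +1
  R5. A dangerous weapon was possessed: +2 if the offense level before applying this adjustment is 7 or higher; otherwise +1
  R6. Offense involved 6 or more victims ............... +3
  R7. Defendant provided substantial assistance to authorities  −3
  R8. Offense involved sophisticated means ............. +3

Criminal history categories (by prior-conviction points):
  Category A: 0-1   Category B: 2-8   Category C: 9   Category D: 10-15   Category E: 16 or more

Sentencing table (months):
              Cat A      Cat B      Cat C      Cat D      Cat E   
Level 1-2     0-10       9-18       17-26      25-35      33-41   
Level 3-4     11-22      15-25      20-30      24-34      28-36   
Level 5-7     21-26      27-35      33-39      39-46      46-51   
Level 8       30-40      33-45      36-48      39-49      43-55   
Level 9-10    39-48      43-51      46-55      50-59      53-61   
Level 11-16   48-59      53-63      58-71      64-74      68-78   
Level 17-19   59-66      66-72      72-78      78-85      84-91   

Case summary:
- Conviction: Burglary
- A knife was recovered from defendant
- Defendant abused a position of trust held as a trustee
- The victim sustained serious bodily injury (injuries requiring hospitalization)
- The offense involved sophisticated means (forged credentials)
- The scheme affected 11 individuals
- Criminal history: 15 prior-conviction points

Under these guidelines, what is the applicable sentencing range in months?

78-85 months

Base offense level for burglary: 15.
R1 applies: 15 + 4 = 19.
R2 does not apply.
R3 does not apply.
R4 applies: 19 + 1 = 20.
R5 applies (level before this adjustment is 20 ≥ 7, so +2): 20 + 2 = 22.
R6 applies: 22 + 3 = 25.
R7 does not apply.
R8 applies: 25 + 3 = 28.
Level 28 exceeds the maximum of 19; capped at 19.
Final offense level: 19.
Criminal history: 15 prior points → Category D (10-15).
Level 19 falls in the 17-19 band.
Grid: Level 17-19 × Category D = 78-85 months.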